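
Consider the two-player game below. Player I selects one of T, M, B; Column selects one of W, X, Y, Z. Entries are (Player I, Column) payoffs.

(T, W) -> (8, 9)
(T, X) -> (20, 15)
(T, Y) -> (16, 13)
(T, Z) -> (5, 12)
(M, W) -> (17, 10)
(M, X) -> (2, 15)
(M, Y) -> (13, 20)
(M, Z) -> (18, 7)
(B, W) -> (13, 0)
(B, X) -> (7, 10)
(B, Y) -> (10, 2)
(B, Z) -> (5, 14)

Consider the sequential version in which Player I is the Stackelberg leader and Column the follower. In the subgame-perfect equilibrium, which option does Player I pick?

T

Backward induction with Player I moving first.
- T: Column compares 9, 15, 13, 12 and picks X; Player I would get 20.
- M: Column compares 10, 15, 20, 7 and picks Y; Player I would get 13.
- B: Column compares 0, 10, 2, 14 and picks Z; Player I would get 5.
Maximizing over 20, 13, 5, Player I chooses T. Subgame-perfect outcome: (T, X) with payoffs (20, 15).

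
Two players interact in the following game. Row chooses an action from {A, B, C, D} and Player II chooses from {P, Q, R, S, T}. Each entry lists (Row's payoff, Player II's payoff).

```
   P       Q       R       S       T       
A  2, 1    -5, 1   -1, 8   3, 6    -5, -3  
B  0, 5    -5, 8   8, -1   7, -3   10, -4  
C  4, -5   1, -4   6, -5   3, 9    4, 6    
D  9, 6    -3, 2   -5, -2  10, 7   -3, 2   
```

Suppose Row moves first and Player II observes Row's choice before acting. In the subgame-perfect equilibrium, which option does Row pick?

D

Player II best-responds to each possible Row move:
- A: Player II compares 1, 1, 8, 6, -3 and picks R; Row would get -1.
- B: Player II compares 5, 8, -1, -3, -4 and picks Q; Row would get -5.
- C: Player II compares -5, -4, -5, 9, 6 and picks S; Row would get 3.
- D: Player II compares 6, 2, -2, 7, 2 and picks S; Row would get 10.
Maximizing over -1, -5, 3, 10, Row chooses D. Subgame-perfect outcome: (D, S) with payoffs (10, 7).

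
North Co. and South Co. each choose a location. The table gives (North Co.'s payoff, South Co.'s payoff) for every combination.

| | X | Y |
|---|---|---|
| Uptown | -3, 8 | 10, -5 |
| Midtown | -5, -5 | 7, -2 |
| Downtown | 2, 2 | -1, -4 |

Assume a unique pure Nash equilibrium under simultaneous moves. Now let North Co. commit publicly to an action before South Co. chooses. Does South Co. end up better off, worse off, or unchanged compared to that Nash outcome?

Work backward from South Co.'s decision.
- Uptown: BR = X, leader payoff -3.
- Midtown: BR = Y, leader payoff 7.
- Downtown: BR = X, leader payoff 2.
Among -3, 7, 2, the best is 7 at Midtown. Subgame-perfect outcome: (Midtown, Y) with payoffs (7, -2).
For the simultaneous game, intersect best replies.
North Co.'s best replies: X→Downtown; Y→Uptown.
South Co.'s best replies: Uptown→X; Midtown→Y; Downtown→X.
The unique mutual best reply is (Downtown, X), giving (2, 2).
South Co. earns -2 sequentially versus 2 at the Nash outcome: worse off.

worse off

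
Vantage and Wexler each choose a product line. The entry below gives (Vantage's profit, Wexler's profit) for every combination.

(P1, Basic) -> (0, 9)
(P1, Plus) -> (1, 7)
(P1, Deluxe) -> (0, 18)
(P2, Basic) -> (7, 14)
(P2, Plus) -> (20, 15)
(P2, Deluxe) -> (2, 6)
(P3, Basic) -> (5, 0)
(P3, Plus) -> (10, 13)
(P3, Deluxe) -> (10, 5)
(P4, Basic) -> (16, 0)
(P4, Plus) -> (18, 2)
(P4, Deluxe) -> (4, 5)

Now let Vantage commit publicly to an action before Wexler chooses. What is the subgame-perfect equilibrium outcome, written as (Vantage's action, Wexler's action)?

(P2, Plus)

Work backward from Wexler's decision.
- P1: Wexler compares 9, 7, 18 and picks Deluxe; Vantage would get 0.
- P2: Wexler compares 14, 15, 6 and picks Plus; Vantage would get 20.
- P3: Wexler compares 0, 13, 5 and picks Plus; Vantage would get 10.
- P4: Wexler compares 0, 2, 5 and picks Deluxe; Vantage would get 4.
Among 0, 20, 10, 4, the best is 20 at P2. Subgame-perfect outcome: (P2, Plus) with payoffs (20, 15).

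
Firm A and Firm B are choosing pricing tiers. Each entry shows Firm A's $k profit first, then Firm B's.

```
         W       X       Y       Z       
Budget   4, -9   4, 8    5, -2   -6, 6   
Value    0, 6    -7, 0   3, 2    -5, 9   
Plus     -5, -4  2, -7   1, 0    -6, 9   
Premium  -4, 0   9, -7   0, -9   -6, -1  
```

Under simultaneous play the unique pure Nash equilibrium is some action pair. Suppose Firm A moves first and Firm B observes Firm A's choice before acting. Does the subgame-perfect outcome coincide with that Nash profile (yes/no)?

Firm B best-responds to each possible Firm A move:
- Budget → Firm B plays X (best of -9, 8, -2, 6); Firm A gets 4.
- Value → Firm B plays Z (best of 6, 0, 2, 9); Firm A gets -5.
- Plus → Firm B plays Z (best of -4, -7, 0, 9); Firm A gets -6.
- Premium → Firm B plays W (best of 0, -7, -9, -1); Firm A gets -4.
Maximizing over 4, -5, -6, -4, Firm A chooses Budget. Subgame-perfect outcome: (Budget, X) with payoffs (4, 8).
For the simultaneous game, intersect best replies.
Firm A's best replies: W→Budget; X→Premium; Y→Budget; Z→Value.
Firm B's best replies: Budget→X; Value→Z; Plus→Z; Premium→W.
The unique mutual best reply is (Value, Z), giving (-5, 9).
Sequential outcome (Budget, X) differs from the Nash profile (Value, Z).

no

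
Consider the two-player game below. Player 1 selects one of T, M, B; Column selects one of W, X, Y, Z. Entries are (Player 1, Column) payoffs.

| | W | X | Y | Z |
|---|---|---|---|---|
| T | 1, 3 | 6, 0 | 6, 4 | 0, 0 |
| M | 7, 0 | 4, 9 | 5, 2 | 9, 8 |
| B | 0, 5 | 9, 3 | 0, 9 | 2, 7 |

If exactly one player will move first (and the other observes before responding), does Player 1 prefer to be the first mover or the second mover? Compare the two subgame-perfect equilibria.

second

If Player 1 leads: Column's best replies are T→Y, M→X, B→Y; Player 1's induced payoffs 6, 4, 0; outcome (T, Y), payoffs (6, 4).
If Column leads: Player 1's best replies are W→M, X→B, Y→T, Z→M; Column's induced payoffs 0, 3, 4, 8; outcome (M, Z), payoffs (9, 8).
Player 1 gets 6 moving first and 9 moving second, so Player 1 prefers to move second.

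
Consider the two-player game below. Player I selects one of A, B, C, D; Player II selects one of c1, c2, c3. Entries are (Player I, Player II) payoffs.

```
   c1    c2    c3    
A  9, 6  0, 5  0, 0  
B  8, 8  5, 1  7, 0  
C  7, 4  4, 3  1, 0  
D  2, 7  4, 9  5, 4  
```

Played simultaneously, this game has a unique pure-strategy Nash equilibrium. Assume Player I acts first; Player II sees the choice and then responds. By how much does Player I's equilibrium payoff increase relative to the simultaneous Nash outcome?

Backward induction with Player I moving first.
- A: Player II compares 6, 5, 0 and picks c1; Player I would get 9.
- B: Player II compares 8, 1, 0 and picks c1; Player I would get 8.
- C: Player II compares 4, 3, 0 and picks c1; Player I would get 7.
- D: Player II compares 7, 9, 4 and picks c2; Player I would get 4.
Player I's induced payoffs are 9, 8, 7, 4, so Player I commits to A. Subgame-perfect outcome: (A, c1) with payoffs (9, 6).
Now find the simultaneous Nash equilibrium.
Player I's best replies: c1→A; c2→B; c3→B.
Player II's best replies: A→c1; B→c1; C→c1; D→c2.
Only (A, c1) has each player best-responding; Nash payoffs (9, 6).
Player I's commitment gain: 9 − 9 = 0.

0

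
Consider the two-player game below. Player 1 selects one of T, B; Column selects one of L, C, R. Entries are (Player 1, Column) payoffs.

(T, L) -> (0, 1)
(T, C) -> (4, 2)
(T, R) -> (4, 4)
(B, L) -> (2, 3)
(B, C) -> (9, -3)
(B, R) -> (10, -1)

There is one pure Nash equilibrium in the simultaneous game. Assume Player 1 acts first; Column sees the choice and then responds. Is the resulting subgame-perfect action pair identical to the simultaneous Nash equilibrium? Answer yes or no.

Work backward from Column's decision.
- T: BR = R, leader payoff 4.
- B: BR = L, leader payoff 2.
Player 1's induced payoffs are 4, 2, so Player 1 commits to T. Subgame-perfect outcome: (T, R) with payoffs (4, 4).
Now find the simultaneous Nash equilibrium.
Player 1's best replies: L→B; C→B; R→B.
Column's best replies: T→R; B→L.
The unique mutual best reply is (B, L), giving (2, 3).
Sequential outcome (T, R) differs from the Nash profile (B, L).

no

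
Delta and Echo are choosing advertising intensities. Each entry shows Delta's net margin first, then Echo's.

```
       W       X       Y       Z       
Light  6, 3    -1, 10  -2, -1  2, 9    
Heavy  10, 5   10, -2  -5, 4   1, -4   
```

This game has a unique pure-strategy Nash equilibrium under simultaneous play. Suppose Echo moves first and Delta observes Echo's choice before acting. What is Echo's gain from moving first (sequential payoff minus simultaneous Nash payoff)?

Work backward from Delta's decision.
- W: BR = Heavy, leader payoff 5.
- X: BR = Heavy, leader payoff -2.
- Y: BR = Light, leader payoff -1.
- Z: BR = Light, leader payoff 9.
Maximizing over 5, -2, -1, 9, Echo chooses Z. Subgame-perfect outcome: (Light, Z) with payoffs (2, 9).
Under simultaneous play:
Delta's best replies: W→Heavy; X→Heavy; Y→Light; Z→Light.
Echo's best replies: Light→X; Heavy→W.
Only (Heavy, W) has each player best-responding; Nash payoffs (10, 5).
Echo's commitment gain: 9 − 5 = 4.

4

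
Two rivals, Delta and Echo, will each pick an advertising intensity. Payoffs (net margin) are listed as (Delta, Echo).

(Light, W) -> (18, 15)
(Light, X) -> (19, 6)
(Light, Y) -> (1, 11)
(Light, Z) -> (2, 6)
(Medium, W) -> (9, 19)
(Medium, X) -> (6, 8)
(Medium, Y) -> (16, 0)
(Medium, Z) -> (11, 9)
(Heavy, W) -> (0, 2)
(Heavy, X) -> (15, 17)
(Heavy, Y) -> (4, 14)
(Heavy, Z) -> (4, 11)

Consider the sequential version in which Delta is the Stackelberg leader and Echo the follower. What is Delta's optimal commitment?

Light

Solve by backward induction (Delta leads).
- Light: BR = W, leader payoff 18.
- Medium: BR = W, leader payoff 9.
- Heavy: BR = X, leader payoff 15.
Maximizing over 18, 9, 15, Delta chooses Light. Subgame-perfect outcome: (Light, W) with payoffs (18, 15).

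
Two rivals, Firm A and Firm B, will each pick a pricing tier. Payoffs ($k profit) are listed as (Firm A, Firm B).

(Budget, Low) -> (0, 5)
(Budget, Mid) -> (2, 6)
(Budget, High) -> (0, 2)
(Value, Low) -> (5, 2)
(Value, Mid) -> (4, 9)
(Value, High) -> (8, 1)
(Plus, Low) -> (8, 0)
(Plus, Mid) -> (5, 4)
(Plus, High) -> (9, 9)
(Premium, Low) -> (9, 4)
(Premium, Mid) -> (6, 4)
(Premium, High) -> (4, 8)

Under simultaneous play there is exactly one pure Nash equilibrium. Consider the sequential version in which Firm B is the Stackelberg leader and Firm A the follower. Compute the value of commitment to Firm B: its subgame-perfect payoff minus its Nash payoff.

0

Solve by backward induction (Firm B leads).
- Low → Firm A plays Premium (best of 0, 5, 8, 9); Firm B gets 4.
- Mid → Firm A plays Premium (best of 2, 4, 5, 6); Firm B gets 4.
- High → Firm A plays Plus (best of 0, 8, 9, 4); Firm B gets 9.
Firm B's induced payoffs are 4, 4, 9, so Firm B commits to High. Subgame-perfect outcome: (Plus, High) with payoffs (9, 9).
Now find the simultaneous Nash equilibrium.
Firm A's best replies: Low→Premium; Mid→Premium; High→Plus.
Firm B's best replies: Budget→Mid; Value→Mid; Plus→High; Premium→High.
The unique mutual best reply is (Plus, High), giving (9, 9).
Firm B's commitment gain: 9 − 9 = 0.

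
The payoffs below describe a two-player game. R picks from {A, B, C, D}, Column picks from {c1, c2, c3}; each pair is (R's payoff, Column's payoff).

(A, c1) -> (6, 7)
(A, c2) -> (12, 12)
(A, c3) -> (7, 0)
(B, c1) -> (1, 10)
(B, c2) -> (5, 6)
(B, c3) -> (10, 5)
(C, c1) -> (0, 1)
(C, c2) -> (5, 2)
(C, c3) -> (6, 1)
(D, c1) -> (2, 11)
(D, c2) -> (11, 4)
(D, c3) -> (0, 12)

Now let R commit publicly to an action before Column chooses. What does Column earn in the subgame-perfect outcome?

Column best-responds to each possible R move:
- A: Column compares 7, 12, 0 and picks c2; R would get 12.
- B: Column compares 10, 6, 5 and picks c1; R would get 1.
- C: Column compares 1, 2, 1 and picks c2; R would get 5.
- D: Column compares 11, 4, 12 and picks c3; R would get 0.
Maximizing over 12, 1, 5, 0, R chooses A. Subgame-perfect outcome: (A, c2) with payoffs (12, 12).

12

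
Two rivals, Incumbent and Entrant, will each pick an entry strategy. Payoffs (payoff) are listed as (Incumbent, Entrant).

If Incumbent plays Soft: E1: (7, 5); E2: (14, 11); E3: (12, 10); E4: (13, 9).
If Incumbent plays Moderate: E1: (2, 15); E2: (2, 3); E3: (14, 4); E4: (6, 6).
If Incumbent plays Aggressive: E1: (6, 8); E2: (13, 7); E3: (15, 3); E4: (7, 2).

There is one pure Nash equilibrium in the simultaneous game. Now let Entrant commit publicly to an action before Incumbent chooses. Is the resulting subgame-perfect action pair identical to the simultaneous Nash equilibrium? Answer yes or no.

Backward induction with Entrant moving first.
- E1: Incumbent compares 7, 2, 6 and picks Soft; Entrant would get 5.
- E2: Incumbent compares 14, 2, 13 and picks Soft; Entrant would get 11.
- E3: Incumbent compares 12, 14, 15 and picks Aggressive; Entrant would get 3.
- E4: Incumbent compares 13, 6, 7 and picks Soft; Entrant would get 9.
Entrant's induced payoffs are 5, 11, 3, 9, so Entrant commits to E2. Subgame-perfect outcome: (Soft, E2) with payoffs (14, 11).
Under simultaneous play:
Incumbent's best replies: E1→Soft; E2→Soft; E3→Aggressive; E4→Soft.
Entrant's best replies: Soft→E2; Moderate→E1; Aggressive→E1.
The unique mutual best reply is (Soft, E2), giving (14, 11).
Sequential outcome (Soft, E2) coincides with the Nash profile (Soft, E2).

yes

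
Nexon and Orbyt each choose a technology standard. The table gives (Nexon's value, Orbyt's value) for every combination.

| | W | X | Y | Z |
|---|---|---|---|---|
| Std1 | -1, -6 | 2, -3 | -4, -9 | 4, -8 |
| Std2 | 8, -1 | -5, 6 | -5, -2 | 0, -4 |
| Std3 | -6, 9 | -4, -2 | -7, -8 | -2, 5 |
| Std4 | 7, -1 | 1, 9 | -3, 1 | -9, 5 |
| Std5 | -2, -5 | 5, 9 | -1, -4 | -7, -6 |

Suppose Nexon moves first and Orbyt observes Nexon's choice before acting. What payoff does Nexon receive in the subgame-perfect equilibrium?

5

Orbyt best-responds to each possible Nexon move:
- Std1 → Orbyt plays X (best of -6, -3, -9, -8); Nexon gets 2.
- Std2 → Orbyt plays X (best of -1, 6, -2, -4); Nexon gets -5.
- Std3 → Orbyt plays W (best of 9, -2, -8, 5); Nexon gets -6.
- Std4 → Orbyt plays X (best of -1, 9, 1, 5); Nexon gets 1.
- Std5 → Orbyt plays X (best of -5, 9, -4, -6); Nexon gets 5.
Among 2, -5, -6, 1, 5, the best is 5 at Std5. Subgame-perfect outcome: (Std5, X) with payoffs (5, 9).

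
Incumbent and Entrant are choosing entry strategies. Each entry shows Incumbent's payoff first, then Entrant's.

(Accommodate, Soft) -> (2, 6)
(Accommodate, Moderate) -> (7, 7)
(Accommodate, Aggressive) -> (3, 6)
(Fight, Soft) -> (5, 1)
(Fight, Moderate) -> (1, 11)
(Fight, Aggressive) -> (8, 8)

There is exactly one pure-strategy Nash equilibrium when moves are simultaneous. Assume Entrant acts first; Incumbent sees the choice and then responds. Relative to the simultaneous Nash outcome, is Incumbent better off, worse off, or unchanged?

better off

Backward induction with Entrant moving first.
- Soft → Incumbent plays Fight (best of 2, 5); Entrant gets 1.
- Moderate → Incumbent plays Accommodate (best of 7, 1); Entrant gets 7.
- Aggressive → Incumbent plays Fight (best of 3, 8); Entrant gets 8.
Entrant's induced payoffs are 1, 7, 8, so Entrant commits to Aggressive. Subgame-perfect outcome: (Fight, Aggressive) with payoffs (8, 8).
For the simultaneous game, intersect best replies.
Incumbent's best replies: Soft→Fight; Moderate→Accommodate; Aggressive→Fight.
Entrant's best replies: Accommodate→Moderate; Fight→Moderate.
The unique mutual best reply is (Accommodate, Moderate), giving (7, 7).
Incumbent earns 8 sequentially versus 7 at the Nash outcome: better off.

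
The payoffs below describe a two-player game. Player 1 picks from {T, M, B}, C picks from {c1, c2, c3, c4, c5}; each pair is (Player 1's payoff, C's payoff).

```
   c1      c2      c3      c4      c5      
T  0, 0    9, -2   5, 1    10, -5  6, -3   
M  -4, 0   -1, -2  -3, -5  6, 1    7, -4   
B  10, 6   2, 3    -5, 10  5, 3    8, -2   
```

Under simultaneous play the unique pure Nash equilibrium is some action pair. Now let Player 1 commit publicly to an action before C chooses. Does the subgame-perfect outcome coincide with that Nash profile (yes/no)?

Backward induction with Player 1 moving first.
- T: C compares 0, -2, 1, -5, -3 and picks c3; Player 1 would get 5.
- M: C compares 0, -2, -5, 1, -4 and picks c4; Player 1 would get 6.
- B: C compares 6, 3, 10, 3, -2 and picks c3; Player 1 would get -5.
Player 1's induced payoffs are 5, 6, -5, so Player 1 commits to M. Subgame-perfect outcome: (M, c4) with payoffs (6, 1).
For the simultaneous game, intersect best replies.
Player 1's best replies: c1→B; c2→T; c3→T; c4→T; c5→B.
C's best replies: T→c3; M→c4; B→c3.
The unique mutual best reply is (T, c3), giving (5, 1).
Sequential outcome (M, c4) differs from the Nash profile (T, c3).

no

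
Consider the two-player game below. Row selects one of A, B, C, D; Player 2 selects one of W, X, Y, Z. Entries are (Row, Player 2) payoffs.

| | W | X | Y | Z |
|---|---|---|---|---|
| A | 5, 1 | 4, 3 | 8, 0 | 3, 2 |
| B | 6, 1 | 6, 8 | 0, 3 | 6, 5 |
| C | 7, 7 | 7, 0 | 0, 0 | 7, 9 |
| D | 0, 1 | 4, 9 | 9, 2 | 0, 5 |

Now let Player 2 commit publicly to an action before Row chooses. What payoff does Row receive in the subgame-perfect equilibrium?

7

Backward induction with Player 2 moving first.
- W: Row compares 5, 6, 7, 0 and picks C; Player 2 would get 7.
- X: Row compares 4, 6, 7, 4 and picks C; Player 2 would get 0.
- Y: Row compares 8, 0, 0, 9 and picks D; Player 2 would get 2.
- Z: Row compares 3, 6, 7, 0 and picks C; Player 2 would get 9.
Player 2's induced payoffs are 7, 0, 2, 9, so Player 2 commits to Z. Subgame-perfect outcome: (C, Z) with payoffs (7, 9).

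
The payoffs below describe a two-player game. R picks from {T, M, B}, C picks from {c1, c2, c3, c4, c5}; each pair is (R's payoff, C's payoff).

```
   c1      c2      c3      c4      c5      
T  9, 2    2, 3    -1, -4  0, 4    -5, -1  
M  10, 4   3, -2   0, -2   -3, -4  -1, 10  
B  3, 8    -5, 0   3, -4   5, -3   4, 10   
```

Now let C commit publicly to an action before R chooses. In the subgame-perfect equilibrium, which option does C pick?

Work backward from R's decision.
- c1: BR = M, leader payoff 4.
- c2: BR = M, leader payoff -2.
- c3: BR = B, leader payoff -4.
- c4: BR = B, leader payoff -3.
- c5: BR = B, leader payoff 10.
Among 4, -2, -4, -3, 10, the best is 10 at c5. Subgame-perfect outcome: (B, c5) with payoffs (4, 10).

c5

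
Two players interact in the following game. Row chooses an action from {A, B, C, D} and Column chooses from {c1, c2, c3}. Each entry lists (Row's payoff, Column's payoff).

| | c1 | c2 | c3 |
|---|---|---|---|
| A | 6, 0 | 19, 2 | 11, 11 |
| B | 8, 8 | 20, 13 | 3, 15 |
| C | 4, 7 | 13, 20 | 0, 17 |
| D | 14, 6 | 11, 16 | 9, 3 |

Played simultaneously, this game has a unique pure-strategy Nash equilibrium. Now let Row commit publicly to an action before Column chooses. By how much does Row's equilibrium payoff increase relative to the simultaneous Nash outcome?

Solve by backward induction (Row leads).
- A: Column compares 0, 2, 11 and picks c3; Row would get 11.
- B: Column compares 8, 13, 15 and picks c3; Row would get 3.
- C: Column compares 7, 20, 17 and picks c2; Row would get 13.
- D: Column compares 6, 16, 3 and picks c2; Row would get 11.
Among 11, 3, 13, 11, the best is 13 at C. Subgame-perfect outcome: (C, c2) with payoffs (13, 20).
Under simultaneous play:
Row's best replies: c1→D; c2→B; c3→A.
Column's best replies: A→c3; B→c3; C→c2; D→c2.
Only (A, c3) has each player best-responding; Nash payoffs (11, 11).
Row's commitment gain: 13 − 11 = 2.

2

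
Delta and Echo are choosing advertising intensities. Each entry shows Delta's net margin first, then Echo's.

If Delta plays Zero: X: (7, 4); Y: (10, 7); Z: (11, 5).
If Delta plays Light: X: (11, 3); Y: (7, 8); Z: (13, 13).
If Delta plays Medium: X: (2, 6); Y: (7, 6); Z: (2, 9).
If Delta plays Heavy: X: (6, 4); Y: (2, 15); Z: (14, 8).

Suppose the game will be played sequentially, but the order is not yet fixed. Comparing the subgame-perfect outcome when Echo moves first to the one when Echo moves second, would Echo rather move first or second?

If Delta leads: Echo's best replies are Zero→Y, Light→Z, Medium→Z, Heavy→Y; Delta's induced payoffs 10, 13, 2, 2; outcome (Light, Z), payoffs (13, 13).
If Echo leads: Delta's best replies are X→Light, Y→Zero, Z→Heavy; Echo's induced payoffs 3, 7, 8; outcome (Heavy, Z), payoffs (14, 8).
Echo gets 8 moving first and 13 moving second, so Echo prefers to move second.

second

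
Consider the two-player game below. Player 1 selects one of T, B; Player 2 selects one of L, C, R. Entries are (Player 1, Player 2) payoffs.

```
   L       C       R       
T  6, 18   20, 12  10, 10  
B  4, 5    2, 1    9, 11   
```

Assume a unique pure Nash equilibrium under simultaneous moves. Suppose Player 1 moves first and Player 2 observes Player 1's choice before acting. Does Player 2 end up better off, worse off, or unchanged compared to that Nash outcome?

Backward induction with Player 1 moving first.
- T: Player 2 compares 18, 12, 10 and picks L; Player 1 would get 6.
- B: Player 2 compares 5, 1, 11 and picks R; Player 1 would get 9.
Player 1's induced payoffs are 6, 9, so Player 1 commits to B. Subgame-perfect outcome: (B, R) with payoffs (9, 11).
Now find the simultaneous Nash equilibrium.
Player 1's best replies: L→T; C→T; R→T.
Player 2's best replies: T→L; B→R.
The unique mutual best reply is (T, L), giving (6, 18).
Player 2 earns 11 sequentially versus 18 at the Nash outcome: worse off.

worse off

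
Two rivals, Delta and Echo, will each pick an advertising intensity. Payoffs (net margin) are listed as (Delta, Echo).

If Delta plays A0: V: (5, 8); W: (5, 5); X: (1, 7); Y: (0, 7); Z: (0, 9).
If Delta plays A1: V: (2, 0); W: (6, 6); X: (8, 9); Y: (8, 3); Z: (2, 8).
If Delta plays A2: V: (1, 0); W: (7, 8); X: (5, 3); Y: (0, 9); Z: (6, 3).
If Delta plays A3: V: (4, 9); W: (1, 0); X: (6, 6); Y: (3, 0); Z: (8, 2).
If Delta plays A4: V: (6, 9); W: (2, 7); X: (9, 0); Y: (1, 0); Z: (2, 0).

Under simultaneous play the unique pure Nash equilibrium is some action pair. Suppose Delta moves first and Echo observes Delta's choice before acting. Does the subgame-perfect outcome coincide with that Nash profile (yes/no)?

no

Backward induction with Delta moving first.
- A0: BR = Z, leader payoff 0.
- A1: BR = X, leader payoff 8.
- A2: BR = Y, leader payoff 0.
- A3: BR = V, leader payoff 4.
- A4: BR = V, leader payoff 6.
Among 0, 8, 0, 4, 6, the best is 8 at A1. Subgame-perfect outcome: (A1, X) with payoffs (8, 9).
For the simultaneous game, intersect best replies.
Delta's best replies: V→A4; W→A2; X→A4; Y→A1; Z→A3.
Echo's best replies: A0→Z; A1→X; A2→Y; A3→V; A4→V.
Only (A4, V) has each player best-responding; Nash payoffs (6, 9).
Sequential outcome (A1, X) differs from the Nash profile (A4, V).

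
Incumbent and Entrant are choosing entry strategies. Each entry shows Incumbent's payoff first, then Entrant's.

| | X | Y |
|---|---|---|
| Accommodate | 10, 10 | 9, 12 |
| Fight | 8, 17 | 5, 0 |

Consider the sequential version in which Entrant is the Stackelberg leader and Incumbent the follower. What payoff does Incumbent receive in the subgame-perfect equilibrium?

9

Incumbent best-responds to each possible Entrant move:
- X: Incumbent compares 10, 8 and picks Accommodate; Entrant would get 10.
- Y: Incumbent compares 9, 5 and picks Accommodate; Entrant would get 12.
Maximizing over 10, 12, Entrant chooses Y. Subgame-perfect outcome: (Accommodate, Y) with payoffs (9, 12).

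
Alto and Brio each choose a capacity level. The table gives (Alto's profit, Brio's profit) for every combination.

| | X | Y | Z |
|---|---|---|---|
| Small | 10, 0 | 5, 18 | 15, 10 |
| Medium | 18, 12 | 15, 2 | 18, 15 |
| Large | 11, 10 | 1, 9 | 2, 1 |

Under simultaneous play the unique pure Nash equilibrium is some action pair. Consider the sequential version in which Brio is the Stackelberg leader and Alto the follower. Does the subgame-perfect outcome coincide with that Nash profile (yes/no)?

Backward induction with Brio moving first.
- X: Alto compares 10, 18, 11 and picks Medium; Brio would get 12.
- Y: Alto compares 5, 15, 1 and picks Medium; Brio would get 2.
- Z: Alto compares 15, 18, 2 and picks Medium; Brio would get 15.
Among 12, 2, 15, the best is 15 at Z. Subgame-perfect outcome: (Medium, Z) with payoffs (18, 15).
For the simultaneous game, intersect best replies.
Alto's best replies: X→Medium; Y→Medium; Z→Medium.
Brio's best replies: Small→Y; Medium→Z; Large→X.
The unique mutual best reply is (Medium, Z), giving (18, 15).
Sequential outcome (Medium, Z) coincides with the Nash profile (Medium, Z).

yes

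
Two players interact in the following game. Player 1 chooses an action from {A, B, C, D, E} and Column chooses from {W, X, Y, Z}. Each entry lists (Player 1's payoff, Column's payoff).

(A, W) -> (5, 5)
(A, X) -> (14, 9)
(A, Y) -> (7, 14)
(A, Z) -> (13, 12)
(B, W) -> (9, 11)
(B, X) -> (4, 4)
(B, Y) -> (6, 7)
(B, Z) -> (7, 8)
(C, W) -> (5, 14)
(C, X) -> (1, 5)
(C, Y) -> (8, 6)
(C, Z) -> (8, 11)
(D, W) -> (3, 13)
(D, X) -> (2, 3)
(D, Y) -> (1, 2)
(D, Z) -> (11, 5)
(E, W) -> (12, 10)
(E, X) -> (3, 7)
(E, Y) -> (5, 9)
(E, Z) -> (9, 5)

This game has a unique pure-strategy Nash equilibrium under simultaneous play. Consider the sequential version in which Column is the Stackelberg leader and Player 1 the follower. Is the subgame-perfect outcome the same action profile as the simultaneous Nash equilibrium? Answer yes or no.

no

Solve by backward induction (Column leads).
- W → Player 1 plays E (best of 5, 9, 5, 3, 12); Column gets 10.
- X → Player 1 plays A (best of 14, 4, 1, 2, 3); Column gets 9.
- Y → Player 1 plays C (best of 7, 6, 8, 1, 5); Column gets 6.
- Z → Player 1 plays A (best of 13, 7, 8, 11, 9); Column gets 12.
Among 10, 9, 6, 12, the best is 12 at Z. Subgame-perfect outcome: (A, Z) with payoffs (13, 12).
Under simultaneous play:
Player 1's best replies: W→E; X→A; Y→C; Z→A.
Column's best replies: A→Y; B→W; C→W; D→W; E→W.
Only (E, W) has each player best-responding; Nash payoffs (12, 10).
Sequential outcome (A, Z) differs from the Nash profile (E, W).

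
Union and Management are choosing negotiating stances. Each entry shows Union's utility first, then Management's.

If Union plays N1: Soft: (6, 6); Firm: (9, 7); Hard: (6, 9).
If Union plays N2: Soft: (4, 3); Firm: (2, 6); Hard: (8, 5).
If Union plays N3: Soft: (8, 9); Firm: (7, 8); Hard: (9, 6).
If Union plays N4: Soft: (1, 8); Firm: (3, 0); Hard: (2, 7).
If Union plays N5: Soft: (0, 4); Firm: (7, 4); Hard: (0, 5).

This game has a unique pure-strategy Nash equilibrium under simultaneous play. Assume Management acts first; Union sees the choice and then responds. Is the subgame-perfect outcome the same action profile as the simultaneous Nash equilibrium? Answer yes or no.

yes

Backward induction with Management moving first.
- Soft: BR = N3, leader payoff 9.
- Firm: BR = N1, leader payoff 7.
- Hard: BR = N3, leader payoff 6.
Among 9, 7, 6, the best is 9 at Soft. Subgame-perfect outcome: (N3, Soft) with payoffs (8, 9).
For the simultaneous game, intersect best replies.
Union's best replies: Soft→N3; Firm→N1; Hard→N3.
Management's best replies: N1→Hard; N2→Firm; N3→Soft; N4→Soft; N5→Hard.
Only (N3, Soft) has each player best-responding; Nash payoffs (8, 9).
Sequential outcome (N3, Soft) coincides with the Nash profile (N3, Soft).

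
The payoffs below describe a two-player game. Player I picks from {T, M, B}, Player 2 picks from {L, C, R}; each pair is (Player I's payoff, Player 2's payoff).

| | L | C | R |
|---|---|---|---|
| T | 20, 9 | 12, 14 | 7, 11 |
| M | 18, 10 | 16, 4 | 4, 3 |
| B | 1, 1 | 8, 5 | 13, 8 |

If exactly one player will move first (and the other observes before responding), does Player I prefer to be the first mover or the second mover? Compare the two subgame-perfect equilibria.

If Player I leads: Player 2's best replies are T→C, M→L, B→R; Player I's induced payoffs 12, 18, 13; outcome (M, L), payoffs (18, 10).
If Player 2 leads: Player I's best replies are L→T, C→M, R→B; Player 2's induced payoffs 9, 4, 8; outcome (T, L), payoffs (20, 9).
Player I gets 18 moving first and 20 moving second, so Player I prefers to move second.

second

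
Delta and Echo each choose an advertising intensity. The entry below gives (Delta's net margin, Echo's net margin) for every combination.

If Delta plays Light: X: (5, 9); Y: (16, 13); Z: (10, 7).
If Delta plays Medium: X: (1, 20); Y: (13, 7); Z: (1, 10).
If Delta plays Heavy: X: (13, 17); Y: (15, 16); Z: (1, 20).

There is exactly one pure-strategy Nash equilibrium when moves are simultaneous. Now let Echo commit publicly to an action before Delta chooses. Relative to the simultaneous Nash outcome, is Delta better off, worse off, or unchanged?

worse off

Work backward from Delta's decision.
- X: Delta compares 5, 1, 13 and picks Heavy; Echo would get 17.
- Y: Delta compares 16, 13, 15 and picks Light; Echo would get 13.
- Z: Delta compares 10, 1, 1 and picks Light; Echo would get 7.
Among 17, 13, 7, the best is 17 at X. Subgame-perfect outcome: (Heavy, X) with payoffs (13, 17).
Now find the simultaneous Nash equilibrium.
Delta's best replies: X→Heavy; Y→Light; Z→Light.
Echo's best replies: Light→Y; Medium→X; Heavy→Z.
Only (Light, Y) has each player best-responding; Nash payoffs (16, 13).
Delta earns 13 sequentially versus 16 at the Nash outcome: worse off.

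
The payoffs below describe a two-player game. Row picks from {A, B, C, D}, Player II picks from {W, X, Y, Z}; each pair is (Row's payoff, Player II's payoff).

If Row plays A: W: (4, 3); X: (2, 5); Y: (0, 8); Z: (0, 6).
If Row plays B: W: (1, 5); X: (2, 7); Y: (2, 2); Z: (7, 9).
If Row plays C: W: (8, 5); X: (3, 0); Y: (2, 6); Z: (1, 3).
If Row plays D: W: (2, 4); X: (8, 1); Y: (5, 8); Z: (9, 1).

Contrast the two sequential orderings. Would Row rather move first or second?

first

If Row leads: Player II's best replies are A→Y, B→Z, C→Y, D→Y; Row's induced payoffs 0, 7, 2, 5; outcome (B, Z), payoffs (7, 9).
If Player II leads: Row's best replies are W→C, X→D, Y→D, Z→D; Player II's induced payoffs 5, 1, 8, 1; outcome (D, Y), payoffs (5, 8).
Row gets 7 moving first and 5 moving second, so Row prefers to move first.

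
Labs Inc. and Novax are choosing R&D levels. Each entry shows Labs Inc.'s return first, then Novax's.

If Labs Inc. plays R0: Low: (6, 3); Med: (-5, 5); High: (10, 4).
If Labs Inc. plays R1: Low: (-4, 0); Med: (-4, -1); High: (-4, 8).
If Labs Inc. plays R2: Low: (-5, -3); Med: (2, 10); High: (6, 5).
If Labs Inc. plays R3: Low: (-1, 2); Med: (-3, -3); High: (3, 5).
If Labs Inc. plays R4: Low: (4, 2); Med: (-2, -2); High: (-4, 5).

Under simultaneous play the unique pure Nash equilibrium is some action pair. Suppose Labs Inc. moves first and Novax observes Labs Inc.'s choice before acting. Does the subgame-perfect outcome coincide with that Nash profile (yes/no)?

Solve by backward induction (Labs Inc. leads).
- R0: BR = Med, leader payoff -5.
- R1: BR = High, leader payoff -4.
- R2: BR = Med, leader payoff 2.
- R3: BR = High, leader payoff 3.
- R4: BR = High, leader payoff -4.
Labs Inc.'s induced payoffs are -5, -4, 2, 3, -4, so Labs Inc. commits to R3. Subgame-perfect outcome: (R3, High) with payoffs (3, 5).
Now find the simultaneous Nash equilibrium.
Labs Inc.'s best replies: Low→R0; Med→R2; High→R0.
Novax's best replies: R0→Med; R1→High; R2→Med; R3→High; R4→High.
Only (R2, Med) has each player best-responding; Nash payoffs (2, 10).
Sequential outcome (R3, High) differs from the Nash profile (R2, Med).

no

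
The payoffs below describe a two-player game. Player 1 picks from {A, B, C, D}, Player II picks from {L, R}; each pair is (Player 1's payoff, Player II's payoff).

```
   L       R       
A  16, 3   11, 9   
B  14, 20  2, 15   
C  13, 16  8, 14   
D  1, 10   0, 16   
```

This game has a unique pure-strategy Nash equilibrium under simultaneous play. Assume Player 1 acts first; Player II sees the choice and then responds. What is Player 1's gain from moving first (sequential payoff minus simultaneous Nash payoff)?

3

Backward induction with Player 1 moving first.
- A: Player II compares 3, 9 and picks R; Player 1 would get 11.
- B: Player II compares 20, 15 and picks L; Player 1 would get 14.
- C: Player II compares 16, 14 and picks L; Player 1 would get 13.
- D: Player II compares 10, 16 and picks R; Player 1 would get 0.
Among 11, 14, 13, 0, the best is 14 at B. Subgame-perfect outcome: (B, L) with payoffs (14, 20).
For the simultaneous game, intersect best replies.
Player 1's best replies: L→A; R→A.
Player II's best replies: A→R; B→L; C→L; D→R.
The unique mutual best reply is (A, R), giving (11, 9).
Player 1's commitment gain: 14 − 11 = 3.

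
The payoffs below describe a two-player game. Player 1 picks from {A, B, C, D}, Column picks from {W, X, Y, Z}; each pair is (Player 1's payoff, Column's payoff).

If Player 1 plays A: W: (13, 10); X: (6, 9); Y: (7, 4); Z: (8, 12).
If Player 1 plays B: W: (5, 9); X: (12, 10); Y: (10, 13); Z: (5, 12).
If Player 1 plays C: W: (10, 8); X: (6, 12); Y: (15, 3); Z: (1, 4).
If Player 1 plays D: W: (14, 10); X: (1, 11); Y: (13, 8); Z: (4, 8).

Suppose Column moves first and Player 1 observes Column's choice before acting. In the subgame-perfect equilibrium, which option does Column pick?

Player 1 best-responds to each possible Column move:
- W: Player 1 compares 13, 5, 10, 14 and picks D; Column would get 10.
- X: Player 1 compares 6, 12, 6, 1 and picks B; Column would get 10.
- Y: Player 1 compares 7, 10, 15, 13 and picks C; Column would get 3.
- Z: Player 1 compares 8, 5, 1, 4 and picks A; Column would get 12.
Among 10, 10, 3, 12, the best is 12 at Z. Subgame-perfect outcome: (A, Z) with payoffs (8, 12).

Z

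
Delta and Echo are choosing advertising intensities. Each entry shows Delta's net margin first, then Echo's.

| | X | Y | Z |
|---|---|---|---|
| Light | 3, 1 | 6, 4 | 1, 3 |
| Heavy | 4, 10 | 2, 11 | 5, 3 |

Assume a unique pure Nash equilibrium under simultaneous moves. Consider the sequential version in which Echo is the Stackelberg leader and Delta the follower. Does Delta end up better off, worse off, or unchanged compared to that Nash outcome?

worse off

Work backward from Delta's decision.
- X: BR = Heavy, leader payoff 10.
- Y: BR = Light, leader payoff 4.
- Z: BR = Heavy, leader payoff 3.
Maximizing over 10, 4, 3, Echo chooses X. Subgame-perfect outcome: (Heavy, X) with payoffs (4, 10).
Now find the simultaneous Nash equilibrium.
Delta's best replies: X→Heavy; Y→Light; Z→Heavy.
Echo's best replies: Light→Y; Heavy→Y.
The unique mutual best reply is (Light, Y), giving (6, 4).
Delta earns 4 sequentially versus 6 at the Nash outcome: worse off.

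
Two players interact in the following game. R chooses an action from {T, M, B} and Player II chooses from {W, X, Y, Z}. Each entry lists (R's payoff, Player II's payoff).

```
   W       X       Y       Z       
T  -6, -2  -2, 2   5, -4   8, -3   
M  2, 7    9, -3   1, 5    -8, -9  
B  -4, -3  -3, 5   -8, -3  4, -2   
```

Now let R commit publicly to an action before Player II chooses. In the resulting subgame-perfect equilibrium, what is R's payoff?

2

Player II best-responds to each possible R move:
- T → Player II plays X (best of -2, 2, -4, -3); R gets -2.
- M → Player II plays W (best of 7, -3, 5, -9); R gets 2.
- B → Player II plays X (best of -3, 5, -3, -2); R gets -3.
R's induced payoffs are -2, 2, -3, so R commits to M. Subgame-perfect outcome: (M, W) with payoffs (2, 7).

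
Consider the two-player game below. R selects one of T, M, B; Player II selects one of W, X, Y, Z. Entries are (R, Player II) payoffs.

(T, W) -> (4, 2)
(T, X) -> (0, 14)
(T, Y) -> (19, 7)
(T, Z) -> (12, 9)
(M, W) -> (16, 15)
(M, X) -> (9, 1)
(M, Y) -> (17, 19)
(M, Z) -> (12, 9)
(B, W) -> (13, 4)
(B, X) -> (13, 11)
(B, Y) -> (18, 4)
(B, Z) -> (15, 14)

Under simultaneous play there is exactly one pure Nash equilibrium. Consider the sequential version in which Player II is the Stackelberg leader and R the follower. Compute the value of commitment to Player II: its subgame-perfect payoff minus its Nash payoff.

1

R best-responds to each possible Player II move:
- W: R compares 4, 16, 13 and picks M; Player II would get 15.
- X: R compares 0, 9, 13 and picks B; Player II would get 11.
- Y: R compares 19, 17, 18 and picks T; Player II would get 7.
- Z: R compares 12, 12, 15 and picks B; Player II would get 14.
Player II's induced payoffs are 15, 11, 7, 14, so Player II commits to W. Subgame-perfect outcome: (M, W) with payoffs (16, 15).
For the simultaneous game, intersect best replies.
R's best replies: W→M; X→B; Y→T; Z→B.
Player II's best replies: T→X; M→Y; B→Z.
Only (B, Z) has each player best-responding; Nash payoffs (15, 14).
Player II's commitment gain: 15 − 14 = 1.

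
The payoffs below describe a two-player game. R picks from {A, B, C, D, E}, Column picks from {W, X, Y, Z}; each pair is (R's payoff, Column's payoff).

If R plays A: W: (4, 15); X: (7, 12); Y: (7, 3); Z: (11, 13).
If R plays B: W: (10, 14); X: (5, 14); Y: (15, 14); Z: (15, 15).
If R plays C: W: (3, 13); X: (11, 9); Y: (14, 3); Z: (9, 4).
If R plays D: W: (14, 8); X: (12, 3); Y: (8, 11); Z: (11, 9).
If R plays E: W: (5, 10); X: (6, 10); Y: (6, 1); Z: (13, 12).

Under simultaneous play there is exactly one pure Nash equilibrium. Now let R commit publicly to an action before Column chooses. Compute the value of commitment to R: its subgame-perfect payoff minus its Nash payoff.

0

Column best-responds to each possible R move:
- A: Column compares 15, 12, 3, 13 and picks W; R would get 4.
- B: Column compares 14, 14, 14, 15 and picks Z; R would get 15.
- C: Column compares 13, 9, 3, 4 and picks W; R would get 3.
- D: Column compares 8, 3, 11, 9 and picks Y; R would get 8.
- E: Column compares 10, 10, 1, 12 and picks Z; R would get 13.
Among 4, 15, 3, 8, 13, the best is 15 at B. Subgame-perfect outcome: (B, Z) with payoffs (15, 15).
Now find the simultaneous Nash equilibrium.
R's best replies: W→D; X→D; Y→B; Z→B.
Column's best replies: A→W; B→Z; C→W; D→Y; E→Z.
Only (B, Z) has each player best-responding; Nash payoffs (15, 15).
R's commitment gain: 15 − 15 = 0.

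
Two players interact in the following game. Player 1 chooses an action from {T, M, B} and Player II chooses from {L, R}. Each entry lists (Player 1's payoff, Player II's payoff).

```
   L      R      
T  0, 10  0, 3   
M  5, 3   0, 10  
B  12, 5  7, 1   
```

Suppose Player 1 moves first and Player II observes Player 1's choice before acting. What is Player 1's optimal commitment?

B

Backward induction with Player 1 moving first.
- T: Player II compares 10, 3 and picks L; Player 1 would get 0.
- M: Player II compares 3, 10 and picks R; Player 1 would get 0.
- B: Player II compares 5, 1 and picks L; Player 1 would get 12.
Among 0, 0, 12, the best is 12 at B. Subgame-perfect outcome: (B, L) with payoffs (12, 5).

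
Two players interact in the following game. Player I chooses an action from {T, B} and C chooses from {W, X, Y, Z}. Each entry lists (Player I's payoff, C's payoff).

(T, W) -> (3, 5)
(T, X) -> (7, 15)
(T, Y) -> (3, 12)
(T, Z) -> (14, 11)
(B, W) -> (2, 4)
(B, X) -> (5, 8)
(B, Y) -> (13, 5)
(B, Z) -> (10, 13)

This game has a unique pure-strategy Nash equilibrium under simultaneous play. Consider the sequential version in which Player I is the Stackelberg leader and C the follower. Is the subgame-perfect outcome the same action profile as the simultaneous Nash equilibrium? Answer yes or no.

C best-responds to each possible Player I move:
- T: C compares 5, 15, 12, 11 and picks X; Player I would get 7.
- B: C compares 4, 8, 5, 13 and picks Z; Player I would get 10.
Maximizing over 7, 10, Player I chooses B. Subgame-perfect outcome: (B, Z) with payoffs (10, 13).
For the simultaneous game, intersect best replies.
Player I's best replies: W→T; X→T; Y→B; Z→T.
C's best replies: T→X; B→Z.
The unique mutual best reply is (T, X), giving (7, 15).
Sequential outcome (B, Z) differs from the Nash profile (T, X).

no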